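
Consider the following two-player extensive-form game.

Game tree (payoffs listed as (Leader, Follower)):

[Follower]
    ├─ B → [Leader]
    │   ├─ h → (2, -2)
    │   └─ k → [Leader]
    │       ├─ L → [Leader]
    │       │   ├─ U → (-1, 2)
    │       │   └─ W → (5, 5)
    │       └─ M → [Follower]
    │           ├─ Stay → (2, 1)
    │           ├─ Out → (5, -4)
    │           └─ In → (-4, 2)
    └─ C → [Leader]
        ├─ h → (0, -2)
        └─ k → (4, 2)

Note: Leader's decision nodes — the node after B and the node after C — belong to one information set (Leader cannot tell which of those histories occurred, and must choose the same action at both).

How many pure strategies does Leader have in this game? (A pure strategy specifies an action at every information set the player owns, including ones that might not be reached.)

Leader owns the information set {B, C} with actions {h, k} — two choices.
Leader owns the node after B-k with actions {L, M} — two choices.
Leader owns the node after B-k-L with actions {U, W} — two choices.
A pure strategy fixes one action at each information set independently, so the count is the product 2 × 2 × 2 = 8.

8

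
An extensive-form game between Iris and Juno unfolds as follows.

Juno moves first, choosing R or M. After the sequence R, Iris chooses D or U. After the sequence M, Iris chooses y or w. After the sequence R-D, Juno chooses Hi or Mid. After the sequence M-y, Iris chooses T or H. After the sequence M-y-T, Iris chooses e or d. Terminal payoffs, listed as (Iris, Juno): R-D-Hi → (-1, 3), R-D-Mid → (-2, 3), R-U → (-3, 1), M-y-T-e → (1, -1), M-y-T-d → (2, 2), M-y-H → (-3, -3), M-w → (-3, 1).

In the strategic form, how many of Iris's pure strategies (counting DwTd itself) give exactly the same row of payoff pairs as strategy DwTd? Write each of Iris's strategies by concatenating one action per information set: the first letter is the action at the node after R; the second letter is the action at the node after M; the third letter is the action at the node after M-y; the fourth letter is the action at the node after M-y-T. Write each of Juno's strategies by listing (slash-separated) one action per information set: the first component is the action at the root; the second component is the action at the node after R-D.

4

Row for DwTd (columns R/Hi, R/Mid, M/Hi, M/Mid): (-1,3) (-2,3) (-3,1) (-3,1).
Under DwTd, Iris's choice at the node after M-y and at the node after M-y-T can never be reached regardless of what Juno does, so varying those choices leaves every outcome unchanged.
Holding the reachable choices fixed and varying the unreachable ones freely already gives 2 × 2 = 4 equivalent strategies.
No other strategy reproduces this row, so those 4 are the full class: DwTe, DwTd, DwHe, DwHd.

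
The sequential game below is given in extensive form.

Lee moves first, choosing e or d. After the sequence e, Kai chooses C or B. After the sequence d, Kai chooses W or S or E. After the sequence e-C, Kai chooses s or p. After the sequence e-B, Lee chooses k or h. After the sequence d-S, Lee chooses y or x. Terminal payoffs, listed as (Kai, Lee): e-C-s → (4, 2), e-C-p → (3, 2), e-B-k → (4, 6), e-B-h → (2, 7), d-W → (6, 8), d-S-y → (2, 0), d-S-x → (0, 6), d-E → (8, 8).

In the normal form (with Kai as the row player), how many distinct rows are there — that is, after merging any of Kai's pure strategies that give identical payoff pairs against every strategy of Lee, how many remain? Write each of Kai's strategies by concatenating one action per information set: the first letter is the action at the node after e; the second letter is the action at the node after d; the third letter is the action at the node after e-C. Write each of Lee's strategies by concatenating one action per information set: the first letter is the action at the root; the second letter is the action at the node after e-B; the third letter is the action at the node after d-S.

Kai has 12 pure strategies: CWs, CWp, CSs, CSp, CEs, CEp, BWs, BWp, BSs, BSp, BEs, BEp. Columns: eky, ekx, ehy, ehx, dky, dkx, dhy, dhx.
{CWs} → row (4,2) (4,2) (4,2) (4,2) (6,8) (6,8) (6,8) (6,8)
{CWp} → row (3,2) (3,2) (3,2) (3,2) (6,8) (6,8) (6,8) (6,8)
{CSs} → row (4,2) (4,2) (4,2) (4,2) (2,0) (0,6) (2,0) (0,6)
{CSp} → row (3,2) (3,2) (3,2) (3,2) (2,0) (0,6) (2,0) (0,6)
{CEs} → row (4,2) (4,2) (4,2) (4,2) (8,8) (8,8) (8,8) (8,8)
{CEp} → row (3,2) (3,2) (3,2) (3,2) (8,8) (8,8) (8,8) (8,8)
{BWs, BWp} → row (4,6) (4,6) (2,7) (2,7) (6,8) (6,8) (6,8) (6,8)
{BSs, BSp} → row (4,6) (4,6) (2,7) (2,7) (2,0) (0,6) (2,0) (0,6)
{BEs, BEp} → row (4,6) (4,6) (2,7) (2,7) (8,8) (8,8) (8,8) (8,8)
That's 9 distinct rows out of 12 strategies.

9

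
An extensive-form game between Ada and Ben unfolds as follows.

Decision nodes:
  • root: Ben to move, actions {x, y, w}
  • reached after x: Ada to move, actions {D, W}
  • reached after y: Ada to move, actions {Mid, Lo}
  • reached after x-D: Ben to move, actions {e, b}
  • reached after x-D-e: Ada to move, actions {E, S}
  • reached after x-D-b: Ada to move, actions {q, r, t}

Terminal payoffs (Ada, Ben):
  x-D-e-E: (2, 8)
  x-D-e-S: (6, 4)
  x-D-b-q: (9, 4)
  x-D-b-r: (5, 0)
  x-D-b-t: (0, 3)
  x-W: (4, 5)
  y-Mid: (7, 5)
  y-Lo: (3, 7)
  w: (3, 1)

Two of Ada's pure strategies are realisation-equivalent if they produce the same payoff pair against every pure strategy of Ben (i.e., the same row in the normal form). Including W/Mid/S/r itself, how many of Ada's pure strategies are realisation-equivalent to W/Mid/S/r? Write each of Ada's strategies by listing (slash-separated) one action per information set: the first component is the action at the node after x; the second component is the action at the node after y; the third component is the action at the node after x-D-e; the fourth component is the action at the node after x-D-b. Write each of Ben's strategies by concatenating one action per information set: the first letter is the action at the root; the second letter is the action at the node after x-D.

Row for W/Mid/S/r (columns xe, xb, ye, yb, we, wb): (4,5) (4,5) (7,5) (7,5) (3,1) (3,1).
Under W/Mid/S/r, Ada's choice at the node after x-D-e and at the node after x-D-b can never be reached regardless of what Ben does, so varying those choices leaves every outcome unchanged.
Holding the reachable choices fixed and varying the unreachable ones freely already gives 2 × 3 = 6 equivalent strategies.
No other strategy reproduces this row, so those 6 are the full class: W/Mid/E/q, W/Mid/E/r, W/Mid/E/t, W/Mid/S/q, W/Mid/S/r, W/Mid/S/t.

6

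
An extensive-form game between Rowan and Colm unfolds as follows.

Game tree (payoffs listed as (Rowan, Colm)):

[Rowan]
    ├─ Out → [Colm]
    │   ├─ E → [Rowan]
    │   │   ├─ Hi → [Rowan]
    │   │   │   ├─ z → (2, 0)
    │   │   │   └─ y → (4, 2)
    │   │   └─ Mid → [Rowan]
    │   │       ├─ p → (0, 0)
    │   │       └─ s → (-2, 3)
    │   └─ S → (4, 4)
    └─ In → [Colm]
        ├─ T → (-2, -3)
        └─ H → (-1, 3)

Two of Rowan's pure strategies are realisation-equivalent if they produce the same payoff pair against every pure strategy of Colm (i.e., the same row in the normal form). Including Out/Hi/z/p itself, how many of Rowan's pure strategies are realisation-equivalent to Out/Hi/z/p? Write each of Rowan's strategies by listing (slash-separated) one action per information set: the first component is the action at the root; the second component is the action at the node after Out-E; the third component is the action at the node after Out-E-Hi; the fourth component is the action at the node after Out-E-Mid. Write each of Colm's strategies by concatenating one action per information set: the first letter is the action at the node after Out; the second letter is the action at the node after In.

Row for Out/Hi/z/p (columns ET, EH, ST, SH): (2,0) (2,0) (4,4) (4,4).
Under Out/Hi/z/p, Rowan's choice at the node after Out-E-Mid can never be reached regardless of what Colm does, so varying those choices leaves every outcome unchanged.
Holding the reachable choices fixed and varying the unreachable one freely already gives 2 equivalent strategies.
No other strategy reproduces this row, so those 2 are the full class: Out/Hi/z/p, Out/Hi/z/s.

2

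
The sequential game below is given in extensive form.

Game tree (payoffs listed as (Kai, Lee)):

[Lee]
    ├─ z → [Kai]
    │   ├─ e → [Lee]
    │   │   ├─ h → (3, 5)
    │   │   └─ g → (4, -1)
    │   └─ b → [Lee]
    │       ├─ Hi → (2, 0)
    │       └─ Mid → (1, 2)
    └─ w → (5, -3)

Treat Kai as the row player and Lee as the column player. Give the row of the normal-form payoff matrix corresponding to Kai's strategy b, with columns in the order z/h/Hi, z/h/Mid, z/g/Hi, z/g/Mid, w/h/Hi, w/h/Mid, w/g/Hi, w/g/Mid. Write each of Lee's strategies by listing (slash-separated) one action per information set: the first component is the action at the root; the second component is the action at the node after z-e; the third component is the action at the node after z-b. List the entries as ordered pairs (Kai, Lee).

(2,0) (1,2) (2,0) (1,2) (5,-3) (5,-3) (5,-3) (5,-3)

vs z/h/Hi: Lee plays z → Kai plays b at [z] → Lee plays Hi at [z-b] → (2, 0)
vs z/h/Mid: Lee plays z → Kai plays b at [z] → Lee plays Mid at [z-b] → (1, 2)
vs z/g/Hi: Lee plays z → Kai plays b at [z] → Lee plays Hi at [z-b] → (2, 0)
vs z/g/Mid: Lee plays z → Kai plays b at [z] → Lee plays Mid at [z-b] → (1, 2)
vs w/h/Hi: Lee plays w → (5, -3)
vs w/h/Mid: Lee plays w → (5, -3)
vs w/g/Hi: Lee plays w → (5, -3)
vs w/g/Mid: Lee plays w → (5, -3)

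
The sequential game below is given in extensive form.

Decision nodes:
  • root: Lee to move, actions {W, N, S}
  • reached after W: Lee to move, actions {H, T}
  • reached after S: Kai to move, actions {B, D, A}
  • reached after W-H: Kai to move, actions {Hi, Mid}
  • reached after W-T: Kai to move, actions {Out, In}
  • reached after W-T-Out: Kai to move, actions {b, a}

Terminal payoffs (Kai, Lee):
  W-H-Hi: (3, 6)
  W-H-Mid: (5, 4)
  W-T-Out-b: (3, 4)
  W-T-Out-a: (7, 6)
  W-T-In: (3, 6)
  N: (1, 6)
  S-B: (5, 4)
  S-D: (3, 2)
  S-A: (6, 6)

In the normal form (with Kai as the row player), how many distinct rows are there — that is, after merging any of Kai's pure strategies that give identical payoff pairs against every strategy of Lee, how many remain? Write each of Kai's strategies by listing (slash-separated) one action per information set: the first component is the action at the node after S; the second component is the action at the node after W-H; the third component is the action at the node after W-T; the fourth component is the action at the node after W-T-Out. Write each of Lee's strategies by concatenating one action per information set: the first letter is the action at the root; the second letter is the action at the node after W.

Kai has 24 pure strategies: B/Hi/Out/b, B/Hi/Out/a, B/Hi/In/b, B/Hi/In/a, B/Mid/Out/b, B/Mid/Out/a, B/Mid/In/b, B/Mid/In/a, D/Hi/Out/b, D/Hi/Out/a, D/Hi/In/b, D/Hi/In/a, D/Mid/Out/b, D/Mid/Out/a, D/Mid/In/b, D/Mid/In/a, A/Hi/Out/b, A/Hi/Out/a, A/Hi/In/b, A/Hi/In/a, A/Mid/Out/b, A/Mid/Out/a, A/Mid/In/b, A/Mid/In/a. Columns: WH, WT, NH, NT, SH, ST.
{B/Hi/Out/b} → row (3,6) (3,4) (1,6) (1,6) (5,4) (5,4)
{B/Hi/Out/a} → row (3,6) (7,6) (1,6) (1,6) (5,4) (5,4)
{B/Hi/In/b, B/Hi/In/a} → row (3,6) (3,6) (1,6) (1,6) (5,4) (5,4)
{B/Mid/Out/b} → row (5,4) (3,4) (1,6) (1,6) (5,4) (5,4)
{B/Mid/Out/a} → row (5,4) (7,6) (1,6) (1,6) (5,4) (5,4)
{B/Mid/In/b, B/Mid/In/a} → row (5,4) (3,6) (1,6) (1,6) (5,4) (5,4)
{D/Hi/Out/b} → row (3,6) (3,4) (1,6) (1,6) (3,2) (3,2)
{D/Hi/Out/a} → row (3,6) (7,6) (1,6) (1,6) (3,2) (3,2)
{D/Hi/In/b, D/Hi/In/a} → row (3,6) (3,6) (1,6) (1,6) (3,2) (3,2)
{D/Mid/Out/b} → row (5,4) (3,4) (1,6) (1,6) (3,2) (3,2)
{D/Mid/Out/a} → row (5,4) (7,6) (1,6) (1,6) (3,2) (3,2)
{D/Mid/In/b, D/Mid/In/a} → row (5,4) (3,6) (1,6) (1,6) (3,2) (3,2)
{A/Hi/Out/b} → row (3,6) (3,4) (1,6) (1,6) (6,6) (6,6)
{A/Hi/Out/a} → row (3,6) (7,6) (1,6) (1,6) (6,6) (6,6)
{A/Hi/In/b, A/Hi/In/a} → row (3,6) (3,6) (1,6) (1,6) (6,6) (6,6)
{A/Mid/Out/b} → row (5,4) (3,4) (1,6) (1,6) (6,6) (6,6)
{A/Mid/Out/a} → row (5,4) (7,6) (1,6) (1,6) (6,6) (6,6)
{A/Mid/In/b, A/Mid/In/a} → row (5,4) (3,6) (1,6) (1,6) (6,6) (6,6)
That's 18 distinct rows out of 24 strategies.

18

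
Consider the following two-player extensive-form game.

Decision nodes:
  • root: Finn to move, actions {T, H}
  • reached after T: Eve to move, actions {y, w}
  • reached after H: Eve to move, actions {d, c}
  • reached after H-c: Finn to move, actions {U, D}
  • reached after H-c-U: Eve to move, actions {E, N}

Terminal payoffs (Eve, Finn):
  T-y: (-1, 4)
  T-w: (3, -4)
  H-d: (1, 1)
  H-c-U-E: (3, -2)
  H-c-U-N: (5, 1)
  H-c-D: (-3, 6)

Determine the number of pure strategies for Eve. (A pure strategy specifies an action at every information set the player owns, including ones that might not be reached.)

Eve owns the node after T with actions {y, w} — two choices.
Eve owns the node after H with actions {d, c} — two choices.
Eve owns the node after H-c-U with actions {E, N} — two choices.
A pure strategy fixes one action at each information set independently, so the count is the product 2 × 2 × 2 = 8.
(For reference, Finn has 4 pure strategies, giving a 8×4 normal-form matrix.)

8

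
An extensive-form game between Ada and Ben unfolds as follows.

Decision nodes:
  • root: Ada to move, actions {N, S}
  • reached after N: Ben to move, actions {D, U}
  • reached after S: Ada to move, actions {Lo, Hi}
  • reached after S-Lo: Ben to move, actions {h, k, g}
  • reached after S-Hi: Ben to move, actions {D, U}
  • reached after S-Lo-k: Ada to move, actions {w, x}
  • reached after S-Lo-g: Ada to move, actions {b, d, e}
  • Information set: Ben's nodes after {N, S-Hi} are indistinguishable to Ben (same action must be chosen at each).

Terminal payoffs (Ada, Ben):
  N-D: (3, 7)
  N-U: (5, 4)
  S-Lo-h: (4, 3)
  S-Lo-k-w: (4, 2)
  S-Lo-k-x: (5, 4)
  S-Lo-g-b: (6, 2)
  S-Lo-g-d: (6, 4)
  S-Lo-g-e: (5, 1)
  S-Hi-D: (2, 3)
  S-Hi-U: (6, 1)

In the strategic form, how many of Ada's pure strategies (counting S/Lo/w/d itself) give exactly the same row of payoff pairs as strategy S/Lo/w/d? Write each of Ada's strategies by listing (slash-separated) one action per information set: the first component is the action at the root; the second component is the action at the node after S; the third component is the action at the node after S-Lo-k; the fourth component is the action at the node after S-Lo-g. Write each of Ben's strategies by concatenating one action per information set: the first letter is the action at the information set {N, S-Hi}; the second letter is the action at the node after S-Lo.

1

Row for S/Lo/w/d (columns Dh, Dk, Dg, Uh, Uk, Ug): (4,3) (4,2) (6,4) (4,3) (4,2) (6,4).
Every one of Ada's information sets is on the play path for some reply by Ben when Ada follows S/Lo/w/d.
Changing the action at any of them therefore changes at least one column, so only S/Lo/w/d itself gives this row.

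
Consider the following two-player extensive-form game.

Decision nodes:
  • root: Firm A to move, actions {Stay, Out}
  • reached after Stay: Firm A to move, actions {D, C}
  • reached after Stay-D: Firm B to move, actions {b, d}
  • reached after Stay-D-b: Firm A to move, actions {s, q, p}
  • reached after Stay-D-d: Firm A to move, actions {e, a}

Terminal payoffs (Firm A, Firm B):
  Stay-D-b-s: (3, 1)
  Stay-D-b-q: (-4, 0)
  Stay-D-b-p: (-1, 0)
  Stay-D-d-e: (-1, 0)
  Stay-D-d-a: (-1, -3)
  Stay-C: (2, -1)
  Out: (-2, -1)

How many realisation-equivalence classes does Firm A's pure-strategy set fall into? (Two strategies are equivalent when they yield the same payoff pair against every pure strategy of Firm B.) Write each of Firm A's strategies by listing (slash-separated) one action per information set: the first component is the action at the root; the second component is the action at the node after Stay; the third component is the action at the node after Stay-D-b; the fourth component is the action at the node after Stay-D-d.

8

Firm A has 24 pure strategies: Stay/D/s/e, Stay/D/s/a, Stay/D/q/e, Stay/D/q/a, Stay/D/p/e, Stay/D/p/a, Stay/C/s/e, Stay/C/s/a, Stay/C/q/e, Stay/C/q/a, Stay/C/p/e, Stay/C/p/a, Out/D/s/e, Out/D/s/a, Out/D/q/e, Out/D/q/a, Out/D/p/e, Out/D/p/a, Out/C/s/e, Out/C/s/a, Out/C/q/e, Out/C/q/a, Out/C/p/e, Out/C/p/a. Columns: b, d.
{Stay/D/s/e} → row (3,1) (-1,0)
{Stay/D/s/a} → row (3,1) (-1,-3)
{Stay/D/q/e} → row (-4,0) (-1,0)
{Stay/D/q/a} → row (-4,0) (-1,-3)
{Stay/D/p/e} → row (-1,0) (-1,0)
{Stay/D/p/a} → row (-1,0) (-1,-3)
{Stay/C/s/e, Stay/C/s/a, Stay/C/q/e, Stay/C/q/a, Stay/C/p/e, Stay/C/p/a} → row (2,-1) (2,-1)
{Out/D/s/e, Out/D/s/a, Out/D/q/e, Out/D/q/a, Out/D/p/e, Out/D/p/a, Out/C/s/e, Out/C/s/a, Out/C/q/e, Out/C/q/a, Out/C/p/e, Out/C/p/a} → row (-2,-1) (-2,-1)
That's 8 distinct rows out of 24 strategies.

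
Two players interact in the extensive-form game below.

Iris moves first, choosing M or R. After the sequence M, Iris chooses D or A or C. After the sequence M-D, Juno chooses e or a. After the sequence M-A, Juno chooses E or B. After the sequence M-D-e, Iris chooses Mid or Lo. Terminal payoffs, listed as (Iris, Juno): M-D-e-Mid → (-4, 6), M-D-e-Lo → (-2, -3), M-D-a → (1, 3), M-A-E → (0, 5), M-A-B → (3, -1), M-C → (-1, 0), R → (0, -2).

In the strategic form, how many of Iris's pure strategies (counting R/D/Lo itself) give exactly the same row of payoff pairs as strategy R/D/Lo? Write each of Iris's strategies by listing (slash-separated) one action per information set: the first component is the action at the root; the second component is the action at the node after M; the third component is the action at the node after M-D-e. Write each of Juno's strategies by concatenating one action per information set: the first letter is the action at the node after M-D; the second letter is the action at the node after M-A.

Row for R/D/Lo (columns eE, eB, aE, aB): (0,-2) (0,-2) (0,-2) (0,-2).
Under R/D/Lo, Iris's choice at the node after M and at the node after M-D-e can never be reached regardless of what Juno does, so varying those choices leaves every outcome unchanged.
Holding the reachable choices fixed and varying the unreachable ones freely already gives 3 × 2 = 6 equivalent strategies.
No other strategy reproduces this row, so those 6 are the full class: R/D/Mid, R/D/Lo, R/A/Mid, R/A/Lo, R/C/Mid, R/C/Lo.

6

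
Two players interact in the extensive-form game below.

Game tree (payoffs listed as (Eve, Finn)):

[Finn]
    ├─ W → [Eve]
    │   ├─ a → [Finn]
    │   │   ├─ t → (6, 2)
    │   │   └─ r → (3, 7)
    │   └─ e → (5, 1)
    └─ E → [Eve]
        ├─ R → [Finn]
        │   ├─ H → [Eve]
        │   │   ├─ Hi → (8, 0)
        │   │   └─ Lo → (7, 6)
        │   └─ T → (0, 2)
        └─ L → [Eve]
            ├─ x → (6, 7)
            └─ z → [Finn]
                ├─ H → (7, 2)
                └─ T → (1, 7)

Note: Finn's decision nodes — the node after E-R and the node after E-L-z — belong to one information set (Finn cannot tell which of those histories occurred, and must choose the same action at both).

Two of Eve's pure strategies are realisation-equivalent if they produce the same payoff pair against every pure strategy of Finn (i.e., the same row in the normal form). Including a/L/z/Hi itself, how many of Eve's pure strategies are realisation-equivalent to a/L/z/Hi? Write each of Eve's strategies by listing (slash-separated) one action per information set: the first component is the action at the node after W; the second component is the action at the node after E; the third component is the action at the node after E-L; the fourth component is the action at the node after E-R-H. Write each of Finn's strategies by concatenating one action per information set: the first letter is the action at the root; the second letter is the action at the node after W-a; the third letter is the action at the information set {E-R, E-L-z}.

2

Row for a/L/z/Hi (columns WtH, WtT, WrH, WrT, EtH, EtT, ErH, ErT): (6,2) (6,2) (3,7) (3,7) (7,2) (1,7) (7,2) (1,7).
Under a/L/z/Hi, Eve's choice at the node after E-R-H can never be reached regardless of what Finn does, so varying those choices leaves every outcome unchanged.
Holding the reachable choices fixed and varying the unreachable one freely already gives 2 equivalent strategies.
No other strategy reproduces this row, so those 2 are the full class: a/L/z/Hi, a/L/z/Lo.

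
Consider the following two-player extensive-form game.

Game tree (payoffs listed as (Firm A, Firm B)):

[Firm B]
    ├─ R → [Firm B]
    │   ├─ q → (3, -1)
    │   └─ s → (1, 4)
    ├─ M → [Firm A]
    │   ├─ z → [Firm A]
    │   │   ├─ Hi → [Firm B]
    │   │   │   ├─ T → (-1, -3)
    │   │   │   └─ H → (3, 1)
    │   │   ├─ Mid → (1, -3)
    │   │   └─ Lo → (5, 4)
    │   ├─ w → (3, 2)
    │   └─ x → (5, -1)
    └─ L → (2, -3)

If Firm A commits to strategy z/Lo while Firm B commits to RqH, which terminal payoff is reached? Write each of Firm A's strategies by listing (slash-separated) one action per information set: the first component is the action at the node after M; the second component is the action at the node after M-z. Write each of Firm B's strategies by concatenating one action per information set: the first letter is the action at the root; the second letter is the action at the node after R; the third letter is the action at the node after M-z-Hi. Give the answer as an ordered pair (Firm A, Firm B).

(3, -1)

Trace the play path from the root:
  Firm B plays R
  Firm B plays q at [R]
→ terminal payoff (3, -1).
(Firm A's choice at the node after M is never reached on this path, so it doesn't affect the outcome.)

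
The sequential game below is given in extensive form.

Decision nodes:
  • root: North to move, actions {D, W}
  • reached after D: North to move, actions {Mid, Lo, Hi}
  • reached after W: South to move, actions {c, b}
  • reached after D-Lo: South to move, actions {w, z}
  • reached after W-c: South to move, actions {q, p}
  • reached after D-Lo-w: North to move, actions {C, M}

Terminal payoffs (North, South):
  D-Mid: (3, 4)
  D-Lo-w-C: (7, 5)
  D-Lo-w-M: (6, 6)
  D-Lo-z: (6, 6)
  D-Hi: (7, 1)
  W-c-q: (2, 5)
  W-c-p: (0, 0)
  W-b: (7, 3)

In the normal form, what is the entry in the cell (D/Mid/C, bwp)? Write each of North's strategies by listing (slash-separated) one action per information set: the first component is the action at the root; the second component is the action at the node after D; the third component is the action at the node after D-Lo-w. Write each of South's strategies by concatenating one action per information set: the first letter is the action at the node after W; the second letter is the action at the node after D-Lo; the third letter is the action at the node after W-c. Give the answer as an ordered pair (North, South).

(3, 4)

Trace the play path from the root:
  North plays D
  North plays Mid at [D]
→ terminal payoff (3, 4).
(North's choice at the node after D-Lo-w is never reached on this path, so it doesn't affect the outcome.)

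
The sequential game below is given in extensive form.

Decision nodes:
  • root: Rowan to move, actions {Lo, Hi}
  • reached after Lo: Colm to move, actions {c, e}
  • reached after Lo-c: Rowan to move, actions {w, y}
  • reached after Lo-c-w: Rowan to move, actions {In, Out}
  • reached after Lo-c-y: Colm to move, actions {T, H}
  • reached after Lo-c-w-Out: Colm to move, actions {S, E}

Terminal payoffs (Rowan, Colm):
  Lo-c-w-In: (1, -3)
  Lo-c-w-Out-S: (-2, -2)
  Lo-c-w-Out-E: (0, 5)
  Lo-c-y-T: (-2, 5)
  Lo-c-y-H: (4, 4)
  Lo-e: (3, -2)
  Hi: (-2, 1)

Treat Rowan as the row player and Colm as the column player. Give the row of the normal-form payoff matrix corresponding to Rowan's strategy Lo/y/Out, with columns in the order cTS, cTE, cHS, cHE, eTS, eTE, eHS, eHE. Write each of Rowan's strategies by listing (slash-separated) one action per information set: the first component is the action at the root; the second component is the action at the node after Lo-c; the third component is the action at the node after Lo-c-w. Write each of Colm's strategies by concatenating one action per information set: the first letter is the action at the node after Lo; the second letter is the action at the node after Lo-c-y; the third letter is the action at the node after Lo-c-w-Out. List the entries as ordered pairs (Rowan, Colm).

(-2,5) (-2,5) (4,4) (4,4) (3,-2) (3,-2) (3,-2) (3,-2)

vs cTS: Rowan plays Lo → Colm plays c at [Lo] → Rowan plays y at [Lo-c] → Colm plays T at [Lo-c-y] → (-2, 5)
vs cTE: Rowan plays Lo → Colm plays c at [Lo] → Rowan plays y at [Lo-c] → Colm plays T at [Lo-c-y] → (-2, 5)
vs cHS: Rowan plays Lo → Colm plays c at [Lo] → Rowan plays y at [Lo-c] → Colm plays H at [Lo-c-y] → (4, 4)
vs cHE: Rowan plays Lo → Colm plays c at [Lo] → Rowan plays y at [Lo-c] → Colm plays H at [Lo-c-y] → (4, 4)
vs eTS: Rowan plays Lo → Colm plays e at [Lo] → (3, -2)
vs eTE: Rowan plays Lo → Colm plays e at [Lo] → (3, -2)
vs eHS: Rowan plays Lo → Colm plays e at [Lo] → (3, -2)
vs eHE: Rowan plays Lo → Colm plays e at [Lo] → (3, -2)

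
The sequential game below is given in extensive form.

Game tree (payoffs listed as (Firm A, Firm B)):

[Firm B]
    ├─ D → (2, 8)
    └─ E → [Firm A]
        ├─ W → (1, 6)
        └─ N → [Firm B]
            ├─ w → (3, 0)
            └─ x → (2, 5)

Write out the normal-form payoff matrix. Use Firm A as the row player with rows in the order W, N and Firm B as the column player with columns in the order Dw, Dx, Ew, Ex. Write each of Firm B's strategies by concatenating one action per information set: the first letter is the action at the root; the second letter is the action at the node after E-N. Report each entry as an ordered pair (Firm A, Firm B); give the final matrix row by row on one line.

Row W: Dw→(2,8), Dx→(2,8), Ew→(1,6), Ex→(1,6)
Row N: Dw→(2,8), Dx→(2,8), Ew→(3,0), Ex→(2,5)

W: (2,8) (2,8) (1,6) (1,6) | N: (2,8) (2,8) (3,0) (2,5)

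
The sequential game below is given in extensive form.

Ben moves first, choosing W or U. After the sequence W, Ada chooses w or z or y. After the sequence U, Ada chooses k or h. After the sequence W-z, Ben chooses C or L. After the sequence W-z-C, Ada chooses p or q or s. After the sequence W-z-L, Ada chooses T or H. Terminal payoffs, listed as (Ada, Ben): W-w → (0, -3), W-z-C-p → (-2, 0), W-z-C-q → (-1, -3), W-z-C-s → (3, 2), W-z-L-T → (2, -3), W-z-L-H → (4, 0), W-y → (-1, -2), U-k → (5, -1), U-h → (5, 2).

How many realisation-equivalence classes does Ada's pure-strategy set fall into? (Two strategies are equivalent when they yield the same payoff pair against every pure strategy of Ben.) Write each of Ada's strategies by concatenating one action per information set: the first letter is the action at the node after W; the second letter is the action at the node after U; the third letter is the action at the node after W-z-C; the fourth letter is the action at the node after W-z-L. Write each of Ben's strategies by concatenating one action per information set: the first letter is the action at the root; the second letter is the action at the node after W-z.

16

Ada has 36 pure strategies: wkpT, wkpH, wkqT, wkqH, wksT, wksH, whpT, whpH, whqT, whqH, whsT, whsH, zkpT, zkpH, zkqT, zkqH, zksT, zksH, zhpT, zhpH, zhqT, zhqH, zhsT, zhsH, ykpT, ykpH, ykqT, ykqH, yksT, yksH, yhpT, yhpH, yhqT, yhqH, yhsT, yhsH. Columns: WC, WL, UC, UL.
{wkpT, wkpH, wkqT, wkqH, wksT, wksH} → row (0,-3) (0,-3) (5,-1) (5,-1)
{whpT, whpH, whqT, whqH, whsT, whsH} → row (0,-3) (0,-3) (5,2) (5,2)
{zkpT} → row (-2,0) (2,-3) (5,-1) (5,-1)
{zkpH} → row (-2,0) (4,0) (5,-1) (5,-1)
{zkqT} → row (-1,-3) (2,-3) (5,-1) (5,-1)
{zkqH} → row (-1,-3) (4,0) (5,-1) (5,-1)
{zksT} → row (3,2) (2,-3) (5,-1) (5,-1)
{zksH} → row (3,2) (4,0) (5,-1) (5,-1)
{zhpT} → row (-2,0) (2,-3) (5,2) (5,2)
{zhpH} → row (-2,0) (4,0) (5,2) (5,2)
{zhqT} → row (-1,-3) (2,-3) (5,2) (5,2)
{zhqH} → row (-1,-3) (4,0) (5,2) (5,2)
{zhsT} → row (3,2) (2,-3) (5,2) (5,2)
{zhsH} → row (3,2) (4,0) (5,2) (5,2)
{ykpT, ykpH, ykqT, ykqH, yksT, yksH} → row (-1,-2) (-1,-2) (5,-1) (5,-1)
{yhpT, yhpH, yhqT, yhqH, yhsT, yhsH} → row (-1,-2) (-1,-2) (5,2) (5,2)
That's 16 distinct rows out of 36 strategies.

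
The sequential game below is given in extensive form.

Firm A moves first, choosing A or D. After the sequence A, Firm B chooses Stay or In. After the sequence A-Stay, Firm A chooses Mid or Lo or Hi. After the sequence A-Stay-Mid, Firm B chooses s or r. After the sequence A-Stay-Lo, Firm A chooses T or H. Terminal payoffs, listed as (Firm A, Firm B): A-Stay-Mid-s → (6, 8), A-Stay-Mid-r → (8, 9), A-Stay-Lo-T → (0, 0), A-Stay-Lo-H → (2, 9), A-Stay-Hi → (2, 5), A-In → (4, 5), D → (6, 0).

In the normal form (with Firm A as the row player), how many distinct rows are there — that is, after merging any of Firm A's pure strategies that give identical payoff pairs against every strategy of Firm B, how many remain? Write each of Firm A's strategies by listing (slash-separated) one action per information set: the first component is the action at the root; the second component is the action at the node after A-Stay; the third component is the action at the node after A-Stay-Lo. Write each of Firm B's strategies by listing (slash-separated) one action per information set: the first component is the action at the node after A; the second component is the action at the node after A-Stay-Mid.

Firm A has 12 pure strategies: A/Mid/T, A/Mid/H, A/Lo/T, A/Lo/H, A/Hi/T, A/Hi/H, D/Mid/T, D/Mid/H, D/Lo/T, D/Lo/H, D/Hi/T, D/Hi/H. Columns: Stay/s, Stay/r, In/s, In/r.
{A/Mid/T, A/Mid/H} → row (6,8) (8,9) (4,5) (4,5)
{A/Lo/T} → row (0,0) (0,0) (4,5) (4,5)
{A/Lo/H} → row (2,9) (2,9) (4,5) (4,5)
{A/Hi/T, A/Hi/H} → row (2,5) (2,5) (4,5) (4,5)
{D/Mid/T, D/Mid/H, D/Lo/T, D/Lo/H, D/Hi/T, D/Hi/H} → row (6,0) (6,0) (6,0) (6,0)
That's 5 distinct rows out of 12 strategies.

5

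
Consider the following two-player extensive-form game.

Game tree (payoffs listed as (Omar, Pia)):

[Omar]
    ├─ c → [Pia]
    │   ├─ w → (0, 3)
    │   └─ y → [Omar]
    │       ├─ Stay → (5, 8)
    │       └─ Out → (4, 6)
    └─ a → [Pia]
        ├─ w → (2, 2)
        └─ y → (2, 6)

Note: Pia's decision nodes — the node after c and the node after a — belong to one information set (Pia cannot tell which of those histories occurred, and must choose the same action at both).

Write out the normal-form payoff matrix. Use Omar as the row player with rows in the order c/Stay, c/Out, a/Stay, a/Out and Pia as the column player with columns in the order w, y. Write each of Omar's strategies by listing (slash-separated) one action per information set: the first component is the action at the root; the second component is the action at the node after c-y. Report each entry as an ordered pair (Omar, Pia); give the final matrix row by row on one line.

c/Stay: (0,3) (5,8) | c/Out: (0,3) (4,6) | a/Stay: (2,2) (2,6) | a/Out: (2,2) (2,6)

Row c/Stay: w→(0,3), y→(5,8)
Row c/Out: w→(0,3), y→(4,6)
Row a/Stay: w→(2,2), y→(2,6)
Row a/Out: w→(2,2), y→(2,6)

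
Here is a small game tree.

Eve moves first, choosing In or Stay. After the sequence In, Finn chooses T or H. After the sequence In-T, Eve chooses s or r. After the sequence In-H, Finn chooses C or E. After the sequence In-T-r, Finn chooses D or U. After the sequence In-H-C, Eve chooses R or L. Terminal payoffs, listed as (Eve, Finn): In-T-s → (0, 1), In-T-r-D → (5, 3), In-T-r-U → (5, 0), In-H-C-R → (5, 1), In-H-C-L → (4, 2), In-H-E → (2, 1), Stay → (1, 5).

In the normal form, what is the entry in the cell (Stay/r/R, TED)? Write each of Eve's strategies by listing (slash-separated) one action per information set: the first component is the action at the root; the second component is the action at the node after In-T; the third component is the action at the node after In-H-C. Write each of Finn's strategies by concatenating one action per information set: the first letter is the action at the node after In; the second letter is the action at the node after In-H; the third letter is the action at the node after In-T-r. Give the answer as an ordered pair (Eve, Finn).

Trace the play path from the root:
  Eve plays Stay
→ terminal payoff (1, 5).
(Eve's choice at the node after In-T is never reached on this path, so it doesn't affect the outcome.)

(1, 5)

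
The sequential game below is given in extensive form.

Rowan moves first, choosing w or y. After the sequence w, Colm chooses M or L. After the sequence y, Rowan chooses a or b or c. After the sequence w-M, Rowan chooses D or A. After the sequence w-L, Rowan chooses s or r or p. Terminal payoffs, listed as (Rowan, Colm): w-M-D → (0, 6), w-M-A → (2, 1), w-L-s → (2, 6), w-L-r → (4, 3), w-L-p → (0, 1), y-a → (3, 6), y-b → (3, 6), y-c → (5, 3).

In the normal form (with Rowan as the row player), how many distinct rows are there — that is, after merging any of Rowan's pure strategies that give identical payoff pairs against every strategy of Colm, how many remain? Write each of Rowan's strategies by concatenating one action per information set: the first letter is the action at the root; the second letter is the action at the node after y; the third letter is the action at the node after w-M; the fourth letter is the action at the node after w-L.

Rowan has 36 pure strategies: waDs, waDr, waDp, waAs, waAr, waAp, wbDs, wbDr, wbDp, wbAs, wbAr, wbAp, wcDs, wcDr, wcDp, wcAs, wcAr, wcAp, yaDs, yaDr, yaDp, yaAs, yaAr, yaAp, ybDs, ybDr, ybDp, ybAs, ybAr, ybAp, ycDs, ycDr, ycDp, ycAs, ycAr, ycAp. Columns: M, L.
{waDs, wbDs, wcDs} → row (0,6) (2,6)
{waDr, wbDr, wcDr} → row (0,6) (4,3)
{waDp, wbDp, wcDp} → row (0,6) (0,1)
{waAs, wbAs, wcAs} → row (2,1) (2,6)
{waAr, wbAr, wcAr} → row (2,1) (4,3)
{waAp, wbAp, wcAp} → row (2,1) (0,1)
{yaDs, yaDr, yaDp, yaAs, yaAr, yaAp, ybDs, ybDr, ybDp, ybAs, ybAr, ybAp} → row (3,6) (3,6)
{ycDs, ycDr, ycDp, ycAs, ycAr, ycAp} → row (5,3) (5,3)
That's 8 distinct rows out of 36 strategies.

8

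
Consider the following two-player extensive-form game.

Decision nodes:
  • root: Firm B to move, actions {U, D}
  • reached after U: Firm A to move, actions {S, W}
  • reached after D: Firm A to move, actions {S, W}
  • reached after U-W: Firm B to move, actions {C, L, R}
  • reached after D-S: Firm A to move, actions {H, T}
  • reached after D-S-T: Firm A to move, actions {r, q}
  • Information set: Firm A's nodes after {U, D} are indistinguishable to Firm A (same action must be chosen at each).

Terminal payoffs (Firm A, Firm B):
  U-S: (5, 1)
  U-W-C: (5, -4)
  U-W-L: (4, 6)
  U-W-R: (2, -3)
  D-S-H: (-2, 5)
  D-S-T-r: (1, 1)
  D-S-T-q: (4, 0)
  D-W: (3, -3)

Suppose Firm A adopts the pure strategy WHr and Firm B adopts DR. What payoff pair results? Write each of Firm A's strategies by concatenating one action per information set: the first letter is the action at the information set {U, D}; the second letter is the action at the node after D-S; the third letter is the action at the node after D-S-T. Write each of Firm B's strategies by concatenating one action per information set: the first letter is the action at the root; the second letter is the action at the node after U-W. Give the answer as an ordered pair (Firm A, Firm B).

Trace the play path from the root:
  Firm B plays D
  Firm A plays W at [D]
→ terminal payoff (3, -3).
(Firm A's choice at the node after D-S is never reached on this path, so it doesn't affect the outcome.)

(3, -3)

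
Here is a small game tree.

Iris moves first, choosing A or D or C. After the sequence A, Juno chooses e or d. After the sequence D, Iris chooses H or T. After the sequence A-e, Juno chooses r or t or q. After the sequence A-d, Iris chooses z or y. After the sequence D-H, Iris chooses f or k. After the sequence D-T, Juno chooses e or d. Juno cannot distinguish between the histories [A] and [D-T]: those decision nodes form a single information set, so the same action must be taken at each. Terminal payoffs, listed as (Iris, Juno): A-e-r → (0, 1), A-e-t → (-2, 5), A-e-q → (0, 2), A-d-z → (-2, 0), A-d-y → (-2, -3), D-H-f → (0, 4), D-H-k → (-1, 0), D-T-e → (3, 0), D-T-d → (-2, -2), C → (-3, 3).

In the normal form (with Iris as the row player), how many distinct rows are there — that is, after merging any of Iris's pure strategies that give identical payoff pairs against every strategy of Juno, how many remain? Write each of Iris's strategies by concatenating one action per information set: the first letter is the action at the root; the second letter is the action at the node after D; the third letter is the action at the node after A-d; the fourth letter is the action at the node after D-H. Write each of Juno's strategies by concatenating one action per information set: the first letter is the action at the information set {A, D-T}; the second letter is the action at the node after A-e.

6

Iris has 24 pure strategies: AHzf, AHzk, AHyf, AHyk, ATzf, ATzk, ATyf, ATyk, DHzf, DHzk, DHyf, DHyk, DTzf, DTzk, DTyf, DTyk, CHzf, CHzk, CHyf, CHyk, CTzf, CTzk, CTyf, CTyk. Columns: er, et, eq, dr, dt, dq.
{AHzf, AHzk, ATzf, ATzk} → row (0,1) (-2,5) (0,2) (-2,0) (-2,0) (-2,0)
{AHyf, AHyk, ATyf, ATyk} → row (0,1) (-2,5) (0,2) (-2,-3) (-2,-3) (-2,-3)
{DHzf, DHyf} → row (0,4) (0,4) (0,4) (0,4) (0,4) (0,4)
{DHzk, DHyk} → row (-1,0) (-1,0) (-1,0) (-1,0) (-1,0) (-1,0)
{DTzf, DTzk, DTyf, DTyk} → row (3,0) (3,0) (3,0) (-2,-2) (-2,-2) (-2,-2)
{CHzf, CHzk, CHyf, CHyk, CTzf, CTzk, CTyf, CTyk} → row (-3,3) (-3,3) (-3,3) (-3,3) (-3,3) (-3,3)
That's 6 distinct rows out of 24 strategies.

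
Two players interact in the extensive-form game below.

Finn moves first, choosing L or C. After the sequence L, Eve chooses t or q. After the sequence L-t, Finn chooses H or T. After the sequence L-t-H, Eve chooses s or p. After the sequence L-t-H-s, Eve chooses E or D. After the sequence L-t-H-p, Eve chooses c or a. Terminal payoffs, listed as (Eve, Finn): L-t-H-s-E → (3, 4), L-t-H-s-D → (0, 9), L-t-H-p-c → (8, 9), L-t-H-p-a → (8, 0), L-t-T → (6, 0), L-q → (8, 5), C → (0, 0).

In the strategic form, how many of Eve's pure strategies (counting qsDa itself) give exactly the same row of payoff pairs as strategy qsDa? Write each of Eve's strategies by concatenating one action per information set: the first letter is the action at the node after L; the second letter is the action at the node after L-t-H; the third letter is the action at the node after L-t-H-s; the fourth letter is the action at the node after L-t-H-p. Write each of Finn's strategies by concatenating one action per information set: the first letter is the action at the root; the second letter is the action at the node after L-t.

Row for qsDa (columns LH, LT, CH, CT): (8,5) (8,5) (0,0) (0,0).
Under qsDa, Eve's choice at the node after L-t-H and at the node after L-t-H-s and at the node after L-t-H-p can never be reached regardless of what Finn does, so varying those choices leaves every outcome unchanged.
Holding the reachable choices fixed and varying the unreachable ones freely already gives 2 × 2 × 2 = 8 equivalent strategies.
No other strategy reproduces this row, so those 8 are the full class: qsEc, qsEa, qsDc, qsDa, qpEc, qpEa, qpDc, qpDa.

8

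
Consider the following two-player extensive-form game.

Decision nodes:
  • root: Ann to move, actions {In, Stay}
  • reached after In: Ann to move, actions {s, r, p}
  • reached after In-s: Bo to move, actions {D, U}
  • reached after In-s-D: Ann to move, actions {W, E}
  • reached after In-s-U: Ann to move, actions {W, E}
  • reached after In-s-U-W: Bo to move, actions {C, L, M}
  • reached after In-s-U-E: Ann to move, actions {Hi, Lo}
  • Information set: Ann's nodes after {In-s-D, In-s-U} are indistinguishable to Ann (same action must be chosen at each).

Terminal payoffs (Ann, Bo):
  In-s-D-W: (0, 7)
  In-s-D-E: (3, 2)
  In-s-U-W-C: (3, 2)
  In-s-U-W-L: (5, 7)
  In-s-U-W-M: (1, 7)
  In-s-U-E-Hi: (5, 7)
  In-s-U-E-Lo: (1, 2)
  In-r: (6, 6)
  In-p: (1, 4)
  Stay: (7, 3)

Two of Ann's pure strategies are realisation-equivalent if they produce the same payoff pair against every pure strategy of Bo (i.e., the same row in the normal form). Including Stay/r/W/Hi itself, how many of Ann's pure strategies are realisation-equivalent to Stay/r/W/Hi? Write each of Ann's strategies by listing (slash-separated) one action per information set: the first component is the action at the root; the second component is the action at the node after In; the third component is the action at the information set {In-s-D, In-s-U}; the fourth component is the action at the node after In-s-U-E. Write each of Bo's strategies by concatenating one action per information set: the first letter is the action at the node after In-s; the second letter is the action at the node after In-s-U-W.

12

Row for Stay/r/W/Hi (columns DC, DL, DM, UC, UL, UM): (7,3) (7,3) (7,3) (7,3) (7,3) (7,3).
Under Stay/r/W/Hi, Ann's choice at the node after In and at the information set {In-s-D, In-s-U} and at the node after In-s-U-E can never be reached regardless of what Bo does, so varying those choices leaves every outcome unchanged.
Holding the reachable choices fixed and varying the unreachable ones freely already gives 3 × 2 × 2 = 12 equivalent strategies.
No other strategy reproduces this row, so those 12 are the full class: Stay/s/W/Hi, Stay/s/W/Lo, Stay/s/E/Hi, Stay/s/E/Lo, Stay/r/W/Hi, Stay/r/W/Lo, Stay/r/E/Hi, Stay/r/E/Lo, Stay/p/W/Hi, Stay/p/W/Lo, Stay/p/E/Hi, Stay/p/E/Lo.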